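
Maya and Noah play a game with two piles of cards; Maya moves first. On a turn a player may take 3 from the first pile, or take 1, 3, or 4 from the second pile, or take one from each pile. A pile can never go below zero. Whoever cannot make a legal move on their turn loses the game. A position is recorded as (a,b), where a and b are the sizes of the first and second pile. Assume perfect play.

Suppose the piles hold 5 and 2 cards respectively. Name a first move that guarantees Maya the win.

Move to (2,2).

Build the W/L table. Terminal = L. A non-terminal position is W if it has a move to some L; otherwise it is L.
No move ever increases a pile, so every position that can arise here has a ≤ 5 and b ≤ 2; it is enough to label the cells with 0 ≤ a ≤ 5 and 0 ≤ b ≤ 2.
Every move lowers a or b (never raises either), so fill the grid row by row in increasing a, and left to right within a row: each cell's successors are then already labelled.
      b=0  b=1  b=2
a=0:    L    W    L
a=1:    L    W    L
a=2:    L    W    L
a=3:    W    W    W
a=4:    W    L    W
a=5:    W    L    W
Cells with no legal move (terminal, hence L): (0,0), (1,0), (2,0).
The remaining L cells, each justified by listing all of its moves:
(0,2): →(0,1)(W) only, which is W, so L
(1,2): →(1,1)(W), (0,1)(W) — all W, so L
(2,2): →(2,1)(W), (1,1)(W) — all W, so L
(4,1): →(1,1)(W), (4,0)(W), (3,0)(W) — all W, so L
(5,1): →(2,1)(W), (5,0)(W), (4,0)(W) — all W, so L
Every other cell has at least one move into one of the L cells above, so it is W.
From (5,2), the L positions reachable in one move are: (2,2), (5,1), (4,1). Any move reaching one of these is winning.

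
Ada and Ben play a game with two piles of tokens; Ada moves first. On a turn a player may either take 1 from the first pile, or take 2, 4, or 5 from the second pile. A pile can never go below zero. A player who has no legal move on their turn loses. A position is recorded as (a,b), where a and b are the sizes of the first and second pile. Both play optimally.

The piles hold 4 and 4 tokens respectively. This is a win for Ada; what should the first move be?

Move to (4,0).

Positions with no move are L. A position that does have a move is losing for the player to move precisely when every available move leads to a winning position for the opponent. Fill in the labels:
No move ever increases a pile, so every position that can arise here has a ≤ 4 and b ≤ 4; it is enough to label the cells with 0 ≤ a ≤ 4 and 0 ≤ b ≤ 4.
Every move lowers a or b (never raises either), so fill the grid row by row in increasing a, and left to right within a row: each cell's successors are then already labelled.
      b=0  b=1  b=2  b=3  b=4
a=0:    L    L    W    W    W
a=1:    W    W    L    L    W
a=2:    L    L    W    W    W
a=3:    W    W    L    L    W
a=4:    L    L    W    W    W
Cells with no legal move (terminal, hence L): (0,0), (0,1).
The remaining L cells, each justified by listing all of its moves:
(1,2): moves to (0,2)(W), (1,0)(W); every one is W ⇒ L
(1,3): moves to (0,3)(W), (1,1)(W); every one is W ⇒ L
(2,0): the only move is to (1,0)(W), a W ⇒ L
(2,1): the only move is to (1,1)(W), a W ⇒ L
(3,2): moves to (2,2)(W), (3,0)(W); every one is W ⇒ L
(3,3): moves to (2,3)(W), (3,1)(W); every one is W ⇒ L
(4,0): the only move is to (3,0)(W), a W ⇒ L
(4,1): the only move is to (3,1)(W), a W ⇒ L
Every other cell has at least one move into one of the L cells above, so it is W.
From (4,4), the L positions reachable in one move are: (4,0).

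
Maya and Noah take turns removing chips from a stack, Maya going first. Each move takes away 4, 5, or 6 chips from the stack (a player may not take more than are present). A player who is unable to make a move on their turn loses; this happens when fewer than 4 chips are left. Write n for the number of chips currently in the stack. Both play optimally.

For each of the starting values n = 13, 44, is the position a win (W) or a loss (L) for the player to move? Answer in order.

Build the W/L table. Terminal = L. A non-terminal position is W if it has a move to some L; otherwise it is L.
n=0: no move → L
n=1: no move → L
n=2: no move → L
n=3: no move → L
n=4: reaches L-position 0 → W
n=5: reaches L-position 1 → W
n=6: reaches L-position 2 → W
n=7: reaches L-position 3 → W
n=8: reaches L-position 3 → W
n=9: reaches L-position 3 → W
n=10: only reaches 6(W), 5(W), 4(W), all W → L
n=11: only reaches 7(W), 6(W), 5(W), all W → L
n=12: only reaches 8(W), 7(W), 6(W), all W → L
n=13: only reaches 9(W), 8(W), 7(W), all W → L
n=14: reaches L-position 10 → W
n=15: reaches L-position 11 → W
n=16: reaches L-position 12 → W
n=17: reaches L-position 13 → W
n=18: reaches L-position 13 → W
n=19: reaches L-position 13 → W
n=20: only reaches 16(W), 15(W), 14(W), all W → L
n=21: only reaches 17(W), 16(W), 15(W), all W → L
n=22: only reaches 18(W), 17(W), 16(W), all W → L
n=23: only reaches 19(W), 18(W), 17(W), all W → L
n=24: reaches L-position 20 → W
n=25: reaches L-position 21 → W
n=26: reaches L-position 22 → W
n=27: reaches L-position 23 → W
n=28: reaches L-position 23 → W
n=29: reaches L-position 23 → W
n=30: only reaches 26(W), 25(W), 24(W), all W → L
n=31: only reaches 27(W), 26(W), 25(W), all W → L
n=32: only reaches 28(W), 27(W), 26(W), all W → L
n=33: only reaches 29(W), 28(W), 27(W), all W → L
n=34: reaches L-position 30 → W
n=35: reaches L-position 31 → W
n=36: reaches L-position 32 → W
n=37: reaches L-position 33 → W
n=38: reaches L-position 33 → W
n=39: reaches L-position 33 → W
n=40: only reaches 36(W), 35(W), 34(W), all W → L
n=41: only reaches 37(W), 36(W), 35(W), all W → L
n=42: only reaches 38(W), 37(W), 36(W), all W → L
n=43: only reaches 39(W), 38(W), 37(W), all W → L
n=44: reaches L-position 40 → W

13: L, 44: W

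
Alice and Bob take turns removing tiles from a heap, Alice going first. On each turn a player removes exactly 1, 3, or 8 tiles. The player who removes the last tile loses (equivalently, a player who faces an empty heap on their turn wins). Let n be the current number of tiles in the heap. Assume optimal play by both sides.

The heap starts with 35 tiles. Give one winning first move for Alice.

Remove 1, leaving 34.

Build the W/L table. Terminal = W. A non-terminal position is W if it has a move to some L; otherwise it is L.
n=0: no move; the opponent has just taken the last tile and therefore loses → W
n=1: L (sole option 0(W) is W)
n=2: W (go to 1, an L position)
n=3: L (options 2(W), 0(W) are all W)
n=4: W (go to 3, an L position)
n=5: L (options 4(W), 2(W) are all W)
n=6: W (go to 5, an L position)
n=7: L (options 6(W), 4(W) are all W)
n=8: W (go to 7, an L position)
n=9: W (go to 1, an L position)
n=10: W (go to 7, an L position)
n=11: W (go to 3, an L position)
n=12: L (options 11(W), 9(W), 4(W) are all W)
n=13: W (go to 12, an L position)
n=14: L (options 13(W), 11(W), 6(W) are all W)
n=15: W (go to 14, an L position)
n=16: L (options 15(W), 13(W), 8(W) are all W)
n=17: W (go to 16, an L position)
n=18: L (options 17(W), 15(W), 10(W) are all W)
n=19: W (go to 18, an L position)
n=20: W (go to 12, an L position)
n=21: W (go to 18, an L position)
n=22: W (go to 14, an L position)
n=23: L (options 22(W), 20(W), 15(W) are all W)
n=24: W (go to 23, an L position)
n=25: L (options 24(W), 22(W), 17(W) are all W)
n=26: W (go to 25, an L position)
n=27: L (options 26(W), 24(W), 19(W) are all W)
n=28: W (go to 27, an L position)
n=29: L (options 28(W), 26(W), 21(W) are all W)
n=30: W (go to 29, an L position)
n=31: W (go to 23, an L position)
n=32: W (go to 29, an L position)
n=33: W (go to 25, an L position)
n=34: L (options 33(W), 31(W), 26(W) are all W)
n=35: W (go to 34, an L position)
From 35, the L positions reachable in one move are: 34, 27. Any move reaching one of these is winning.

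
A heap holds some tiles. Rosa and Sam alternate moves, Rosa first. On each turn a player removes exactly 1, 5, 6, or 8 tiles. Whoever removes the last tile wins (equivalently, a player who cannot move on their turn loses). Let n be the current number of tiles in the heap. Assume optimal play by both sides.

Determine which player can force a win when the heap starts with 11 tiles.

Sam wins.

Positions with no move are L. A position that does have a move is losing for the player to move precisely when every available move leads to a winning position for the opponent. Fill in the labels:
n=0: no move → L
n=1: →0(L), so W
n=2: →1(W) only, which is W, so L
n=3: →2(L), so W
n=4: →3(W) only, which is W, so L
n=5: →4(L), so W
n=6: →0(L), so W
n=7: →2(L), so W
n=8: →2(L), so W
n=9: →4(L), so W
n=10: →4(L), so W
n=11: →10(W), 6(W), 5(W), 3(W) — all W, so L
Every move from 11 reaches a W position, so the mover loses.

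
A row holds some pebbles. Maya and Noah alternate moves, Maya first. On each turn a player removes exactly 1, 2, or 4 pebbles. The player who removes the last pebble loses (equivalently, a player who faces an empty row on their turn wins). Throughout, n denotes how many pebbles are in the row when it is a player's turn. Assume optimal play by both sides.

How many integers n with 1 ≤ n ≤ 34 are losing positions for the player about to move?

12

Build the W/L table. Terminal = W. A non-terminal position is W if it has a move to some L; otherwise it is L.
n=0: no move; the opponent has just taken the last pebble and therefore loses → W
n=1: →0(W) only, which is W, so L
n=2: →1(L), so W
n=3: →1(L), so W
n=4: →3(W), 2(W), 0(W) — all W, so L
n=5: →4(L), so W
n=6: →4(L), so W
n=7: →6(W), 5(W), 3(W) — all W, so L
n=8: →7(L), so W
n=9: →7(L), so W
n=10: →9(W), 8(W), 6(W) — all W, so L
n=11: →10(L), so W
n=12: →10(L), so W
n=13: →12(W), 11(W), 9(W) — all W, so L
n=14: →13(L), so W
n=15: →13(L), so W
n=16: →15(W), 14(W), 12(W) — all W, so L
n=17: →16(L), so W
n=18: →16(L), so W
n=19: →18(W), 17(W), 15(W) — all W, so L
n=20: →19(L), so W
n=21: →19(L), so W
n=22: →21(W), 20(W), 18(W) — all W, so L
n=23: →22(L), so W
n=24: →22(L), so W
n=25: →24(W), 23(W), 21(W) — all W, so L
n=26: →25(L), so W
n=27: →25(L), so W
n=28: →27(W), 26(W), 24(W) — all W, so L
n=29: →28(L), so W
n=30: →28(L), so W
n=31: →30(W), 29(W), 27(W) — all W, so L
n=32: →31(L), so W
n=33: →31(L), so W
n=34: →33(W), 32(W), 30(W) — all W, so L
L entries with 1 ≤ n ≤ 34 (the range starts at n=1): n = 1, 4, 7, 10, 13, 16, 19, 22, 25, 28, 31, 34; that makes 12.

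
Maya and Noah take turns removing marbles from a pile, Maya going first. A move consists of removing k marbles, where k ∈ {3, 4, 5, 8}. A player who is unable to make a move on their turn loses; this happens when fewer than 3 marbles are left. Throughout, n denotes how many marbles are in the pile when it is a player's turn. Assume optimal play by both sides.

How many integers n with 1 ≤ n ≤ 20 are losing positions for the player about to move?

5

Use the standard recursion: the mover loses at a terminal position; elsewhere, the mover wins exactly when some move hands the opponent an L position.
n=0: no move → L
n=1: no move → L
n=2: no move → L
n=3: reaches L-position 0 → W
n=4: reaches L-position 1 → W
n=5: reaches L-position 2 → W
n=6: reaches L-position 2 → W
n=7: reaches L-position 2 → W
n=8: reaches L-position 0 → W
n=9: reaches L-position 1 → W
n=10: reaches L-position 2 → W
n=11: only reaches 8(W), 7(W), 6(W), 3(W), all W → L
n=12: only reaches 9(W), 8(W), 7(W), 4(W), all W → L
n=13: only reaches 10(W), 9(W), 8(W), 5(W), all W → L
n=14: reaches L-position 11 → W
n=15: reaches L-position 12 → W
n=16: reaches L-position 13 → W
n=17: reaches L-position 13 → W
n=18: reaches L-position 13 → W
n=19: reaches L-position 11 → W
n=20: reaches L-position 12 → W
L entries with 1 ≤ n ≤ 20 (n=0 is outside the asked range and is not counted): n = 1, 2, 11, 12, 13; that makes 5.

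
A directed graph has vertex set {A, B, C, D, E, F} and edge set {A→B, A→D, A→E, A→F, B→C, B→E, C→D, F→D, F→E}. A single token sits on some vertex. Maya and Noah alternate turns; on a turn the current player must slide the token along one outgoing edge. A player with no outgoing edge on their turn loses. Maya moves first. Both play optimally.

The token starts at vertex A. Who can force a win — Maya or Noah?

Maya wins.

Classify positions by backward induction: terminal positions (no move available) are L. From any other position, the mover wins iff some move reaches an L.
Every edge goes from a vertex to one that appears earlier in the order E, D, C, B, F, A, so processing vertices in that order labels each vertex after all of its successors.
E: no outgoing edge → L
D: no outgoing edge → L
C: W (go to D, an L position)
B: W (go to E, an L position)
F: W (go to D, an L position)
A: W (go to D, an L position)
From A Maya can move to D, reaching an L position.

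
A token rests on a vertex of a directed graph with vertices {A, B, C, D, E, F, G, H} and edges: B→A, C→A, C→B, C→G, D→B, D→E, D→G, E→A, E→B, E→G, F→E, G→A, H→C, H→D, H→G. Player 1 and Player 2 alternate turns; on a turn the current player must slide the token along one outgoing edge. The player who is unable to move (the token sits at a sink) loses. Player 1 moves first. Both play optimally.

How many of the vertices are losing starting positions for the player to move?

Label each position W (a win for the player to move) or L (a loss). A position with no legal move is L; any other position is W exactly when some move reaches an L, and L when every move reaches a W.
Every edge goes from a vertex to one that appears earlier in the order A, B, G, E, C, D, H, F, so processing vertices in that order labels each vertex after all of its successors.
A: no outgoing edge → L
B: →A(L), so W
G: →A(L), so W
E: →A(L), so W
C: →A(L), so W
D: →E(W), G(W), B(W) — all W, so L
H: →D(L), so W
F: →E(W) only, which is W, so L
The L vertices are A, D, F; that is 3 in all.

3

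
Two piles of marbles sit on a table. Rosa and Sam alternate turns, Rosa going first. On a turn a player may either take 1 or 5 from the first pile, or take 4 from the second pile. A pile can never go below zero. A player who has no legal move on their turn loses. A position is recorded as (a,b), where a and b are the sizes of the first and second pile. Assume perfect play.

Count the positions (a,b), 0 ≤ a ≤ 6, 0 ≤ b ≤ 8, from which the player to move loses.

Label each position W (a win for the player to move) or L (a loss). A position with no legal move is L; any other position is W exactly when some move reaches an L, and L when every move reaches a W.
Every move lowers a or b (never raises either), so fill the grid row by row in increasing a, and left to right within a row: each cell's successors are then already labelled.
      b=0  b=1  b=2  b=3  b=4  b=5  b=6  b=7  b=8
a=0:    L    L    L    L    W    W    W    W    L
a=1:    W    W    W    W    L    L    L    L    W
a=2:    L    L    L    L    W    W    W    W    L
a=3:    W    W    W    W    L    L    L    L    W
a=4:    L    L    L    L    W    W    W    W    L
a=5:    W    W    W    W    L    L    L    L    W
a=6:    L    L    L    L    W    W    W    W    L
Cells with no legal move (terminal, hence L): (0,0), (0,1), (0,2), (0,3).
The remaining L cells, each justified by listing all of its moves:
(0,8): →(0,4)(W) only, which is W, so L
(1,4): →(0,4)(W), (1,0)(W) — all W, so L
(1,5): →(0,5)(W), (1,1)(W) — all W, so L
(1,6): →(0,6)(W), (1,2)(W) — all W, so L
(1,7): →(0,7)(W), (1,3)(W) — all W, so L
(2,0): →(1,0)(W) only, which is W, so L
(2,1): →(1,1)(W) only, which is W, so L
(2,2): →(1,2)(W) only, which is W, so L
(2,3): →(1,3)(W) only, which is W, so L
(2,8): →(1,8)(W), (2,4)(W) — all W, so L
(3,4): →(2,4)(W), (3,0)(W) — all W, so L
(3,5): →(2,5)(W), (3,1)(W) — all W, so L
(3,6): →(2,6)(W), (3,2)(W) — all W, so L
(3,7): →(2,7)(W), (3,3)(W) — all W, so L
(4,0): →(3,0)(W) only, which is W, so L
(4,1): →(3,1)(W) only, which is W, so L
(4,2): →(3,2)(W) only, which is W, so L
(4,3): →(3,3)(W) only, which is W, so L
(4,8): →(3,8)(W), (4,4)(W) — all W, so L
(5,4): →(4,4)(W), (0,4)(W), (5,0)(W) — all W, so L
(5,5): →(4,5)(W), (0,5)(W), (5,1)(W) — all W, so L
(5,6): →(4,6)(W), (0,6)(W), (5,2)(W) — all W, so L
(5,7): →(4,7)(W), (0,7)(W), (5,3)(W) — all W, so L
(6,0): →(5,0)(W), (1,0)(W) — all W, so L
(6,1): →(5,1)(W), (1,1)(W) — all W, so L
(6,2): →(5,2)(W), (1,2)(W) — all W, so L
(6,3): →(5,3)(W), (1,3)(W) — all W, so L
(6,8): →(5,8)(W), (1,8)(W), (6,4)(W) — all W, so L
Every other cell has at least one move into one of the L cells above, so it is W.
L cells per row: a=0: 5, a=1: 4, a=2: 5, a=3: 4, a=4: 5, a=5: 4, a=6: 5; total 32.

32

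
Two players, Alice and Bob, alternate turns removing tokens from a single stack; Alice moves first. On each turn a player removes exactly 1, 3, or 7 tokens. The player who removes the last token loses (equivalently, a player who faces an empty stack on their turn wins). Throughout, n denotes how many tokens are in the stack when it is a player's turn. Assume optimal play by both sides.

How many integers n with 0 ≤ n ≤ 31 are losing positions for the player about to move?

16

Use the standard recursion: the mover wins at a terminal position; elsewhere, the mover wins exactly when some move hands the opponent an L position.
n=0: no move; the opponent has just taken the last token and therefore loses → W
n=1: L (sole option 0(W) is W)
n=2: W (go to 1, an L position)
n=3: L (options 2(W), 0(W) are all W)
n=4: W (go to 3, an L position)
n=5: L (options 4(W), 2(W) are all W)
n=6: W (go to 5, an L position)
n=7: L (options 6(W), 4(W), 0(W) are all W)
n=8: W (go to 7, an L position)
n=9: L (options 8(W), 6(W), 2(W) are all W)
n=10: W (go to 9, an L position)
n=11: L (options 10(W), 8(W), 4(W) are all W)
n=12: W (go to 11, an L position)
n=13: L (options 12(W), 10(W), 6(W) are all W)
n=14: W (go to 13, an L position)
n=15: L (options 14(W), 12(W), 8(W) are all W)
n=16: W (go to 15, an L position)
n=17: L (options 16(W), 14(W), 10(W) are all W)
n=18: W (go to 17, an L position)
n=19: L (options 18(W), 16(W), 12(W) are all W)
n=20: W (go to 19, an L position)
n=21: L (options 20(W), 18(W), 14(W) are all W)
n=22: W (go to 21, an L position)
n=23: L (options 22(W), 20(W), 16(W) are all W)
n=24: W (go to 23, an L position)
n=25: L (options 24(W), 22(W), 18(W) are all W)
n=26: W (go to 25, an L position)
n=27: L (options 26(W), 24(W), 20(W) are all W)
n=28: W (go to 27, an L position)
n=29: L (options 28(W), 26(W), 22(W) are all W)
n=30: W (go to 29, an L position)
n=31: L (options 30(W), 28(W), 24(W) are all W)
L entries with 0 ≤ n ≤ 31: n = 1, 3, 5, 7, 9, 11, 13, 15, 17, 19, 21, 23, 25, 27, 29, 31; that makes 16.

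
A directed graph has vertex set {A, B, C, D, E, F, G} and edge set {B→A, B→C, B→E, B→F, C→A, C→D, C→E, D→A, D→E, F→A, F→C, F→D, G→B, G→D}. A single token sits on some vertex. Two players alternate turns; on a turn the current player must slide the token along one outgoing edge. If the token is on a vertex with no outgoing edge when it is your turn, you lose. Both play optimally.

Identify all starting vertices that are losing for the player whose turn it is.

Positions with no move are L. A position that does have a move is losing for the player to move precisely when every available move leads to a winning position for the opponent. Fill in the labels:
Every edge goes from a vertex to one that appears earlier in the order A, E, D, C, F, B, G, so processing vertices in that order labels each vertex after all of its successors.
A: no outgoing edge → L
E: no outgoing edge → L
D: reaches L-position E → W
C: reaches L-position E → W
F: reaches L-position A → W
B: reaches L-position E → W
G: only reaches B(W), D(W), all W → L
The losing starting vertices are exactly the entries labelled L in this table (3 of them).

A, E, G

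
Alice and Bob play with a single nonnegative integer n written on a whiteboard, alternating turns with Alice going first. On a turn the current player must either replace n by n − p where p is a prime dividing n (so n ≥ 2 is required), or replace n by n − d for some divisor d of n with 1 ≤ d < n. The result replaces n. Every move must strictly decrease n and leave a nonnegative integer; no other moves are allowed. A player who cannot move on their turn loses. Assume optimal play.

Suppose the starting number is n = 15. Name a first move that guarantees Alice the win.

Classify positions by backward induction: terminal positions (no move available) are L. From any other position, the mover wins iff some move reaches an L.
n=0: no move → L
n=1: no move → L
n=2: →0(L), so W
n=3: →0(L), so W
n=4: →2(W), 3(W) — all W, so L
n=5: →0(L), so W
n=6: →4(L), so W
n=7: →0(L), so W
n=8: →4(L), so W
n=9: →6(W), 8(W) — all W, so L
n=10: →9(L), so W
n=11: →0(L), so W
n=12: →9(L), so W
n=13: →0(L), so W
n=14: →7(W), 12(W), 13(W) — all W, so L
n=15: →14(L), so W
From 15, the L positions reachable in one move are: 14.

Move to 14.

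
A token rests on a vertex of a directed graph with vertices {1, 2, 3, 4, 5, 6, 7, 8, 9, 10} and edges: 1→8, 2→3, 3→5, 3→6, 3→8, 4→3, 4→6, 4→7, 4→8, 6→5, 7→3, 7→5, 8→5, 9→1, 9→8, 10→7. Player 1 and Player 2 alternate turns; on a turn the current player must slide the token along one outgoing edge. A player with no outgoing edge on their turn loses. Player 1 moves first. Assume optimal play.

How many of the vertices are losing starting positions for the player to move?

5

Classify positions by backward induction: terminal positions (no move available) are L. From any other position, the mover wins iff some move reaches an L.
Every edge goes from a vertex to one that appears earlier in the order 5, 8, 6, 3, 1, 7, 2, 10, 4, 9, so processing vertices in that order labels each vertex after all of its successors.
5: no outgoing edge → L
8: →5(L), so W
6: →5(L), so W
3: →5(L), so W
1: →8(W) only, which is W, so L
7: →5(L), so W
2: →3(W) only, which is W, so L
10: →7(W) only, which is W, so L
4: →7(W), 3(W), 6(W), 8(W) — all W, so L
9: →1(L), so W
The L vertices are 1, 2, 4, 5, 10; that is 5 in all.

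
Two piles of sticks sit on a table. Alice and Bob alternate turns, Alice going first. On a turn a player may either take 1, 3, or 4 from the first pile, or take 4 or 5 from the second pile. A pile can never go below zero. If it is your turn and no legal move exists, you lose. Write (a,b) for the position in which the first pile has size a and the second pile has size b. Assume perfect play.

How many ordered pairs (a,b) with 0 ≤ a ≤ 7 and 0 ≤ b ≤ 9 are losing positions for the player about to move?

25

Label each position W (a win for the player to move) or L (a loss). A position with no legal move is L; any other position is W exactly when some move reaches an L, and L when every move reaches a W.
Every move lowers a or b (never raises either), so fill the grid row by row in increasing a, and left to right within a row: each cell's successors are then already labelled.
      b=0  b=1  b=2  b=3  b=4  b=5  b=6  b=7  b=8  b=9
a=0:    L    L    L    L    W    W    W    W    W    L
a=1:    W    W    W    W    L    L    L    L    W    W
a=2:    L    L    L    L    W    W    W    W    W    L
a=3:    W    W    W    W    L    L    L    L    W    W
a=4:    W    W    W    W    W    W    W    W    L    W
a=5:    W    W    W    W    W    W    W    W    W    W
a=6:    W    W    W    W    W    W    W    W    L    W
a=7:    L    L    L    L    W    W    W    W    W    L
Cells with no legal move (terminal, hence L): (0,0), (0,1), (0,2), (0,3).
The remaining L cells, each justified by listing all of its moves:
(0,9): moves to (0,5)(W), (0,4)(W); every one is W ⇒ L
(1,4): moves to (0,4)(W), (1,0)(W); every one is W ⇒ L
(1,5): moves to (0,5)(W), (1,1)(W), (1,0)(W); every one is W ⇒ L
(1,6): moves to (0,6)(W), (1,2)(W), (1,1)(W); every one is W ⇒ L
(1,7): moves to (0,7)(W), (1,3)(W), (1,2)(W); every one is W ⇒ L
(2,0): the only move is to (1,0)(W), a W ⇒ L
(2,1): the only move is to (1,1)(W), a W ⇒ L
(2,2): the only move is to (1,2)(W), a W ⇒ L
(2,3): the only move is to (1,3)(W), a W ⇒ L
(2,9): moves to (1,9)(W), (2,5)(W), (2,4)(W); every one is W ⇒ L
(3,4): moves to (2,4)(W), (0,4)(W), (3,0)(W); every one is W ⇒ L
(3,5): moves to (2,5)(W), (0,5)(W), (3,1)(W), (3,0)(W); every one is W ⇒ L
(3,6): moves to (2,6)(W), (0,6)(W), (3,2)(W), (3,1)(W); every one is W ⇒ L
(3,7): moves to (2,7)(W), (0,7)(W), (3,3)(W), (3,2)(W); every one is W ⇒ L
(4,8): moves to (3,8)(W), (1,8)(W), (0,8)(W), (4,4)(W), (4,3)(W); every one is W ⇒ L
(6,8): moves to (5,8)(W), (3,8)(W), (2,8)(W), (6,4)(W), (6,3)(W); every one is W ⇒ L
(7,0): moves to (6,0)(W), (4,0)(W), (3,0)(W); every one is W ⇒ L
(7,1): moves to (6,1)(W), (4,1)(W), (3,1)(W); every one is W ⇒ L
(7,2): moves to (6,2)(W), (4,2)(W), (3,2)(W); every one is W ⇒ L
(7,3): moves to (6,3)(W), (4,3)(W), (3,3)(W); every one is W ⇒ L
(7,9): moves to (6,9)(W), (4,9)(W), (3,9)(W), (7,5)(W), (7,4)(W); every one is W ⇒ L
Every other cell has at least one move into one of the L cells above, so it is W.
L cells per row: a=0: 5, a=1: 4, a=2: 5, a=3: 4, a=4: 1, a=5: 0, a=6: 1, a=7: 5; total 25.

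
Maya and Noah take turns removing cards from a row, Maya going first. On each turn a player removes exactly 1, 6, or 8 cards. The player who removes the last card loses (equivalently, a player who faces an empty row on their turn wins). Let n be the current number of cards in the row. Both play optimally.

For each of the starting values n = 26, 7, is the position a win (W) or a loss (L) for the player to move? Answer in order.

Positions with no move are W. A position that does have a move is losing for the player to move precisely when every available move leads to a winning position for the opponent. Fill in the labels:
n=0: no move; the opponent has just taken the last card and therefore loses → W
n=1: the only move is to 0(W), a W ⇒ L
n=2: can move to 1, which is L ⇒ W
n=3: the only move is to 2(W), a W ⇒ L
n=4: can move to 3, which is L ⇒ W
n=5: the only move is to 4(W), a W ⇒ L
n=6: can move to 5, which is L ⇒ W
n=7: can move to 1, which is L ⇒ W
n=8: moves to 7(W), 2(W), 0(W); every one is W ⇒ L
n=9: can move to 8, which is L ⇒ W
n=10: moves to 9(W), 4(W), 2(W); every one is W ⇒ L
n=11: can move to 10, which is L ⇒ W
n=12: moves to 11(W), 6(W), 4(W); every one is W ⇒ L
n=13: can move to 12, which is L ⇒ W
n=14: can move to 8, which is L ⇒ W
n=15: moves to 14(W), 9(W), 7(W); every one is W ⇒ L
n=16: can move to 15, which is L ⇒ W
n=17: moves to 16(W), 11(W), 9(W); every one is W ⇒ L
n=18: can move to 17, which is L ⇒ W
n=19: moves to 18(W), 13(W), 11(W); every one is W ⇒ L
n=20: can move to 19, which is L ⇒ W
n=21: can move to 15, which is L ⇒ W
n=22: moves to 21(W), 16(W), 14(W); every one is W ⇒ L
n=23: can move to 22, which is L ⇒ W
n=24: moves to 23(W), 18(W), 16(W); every one is W ⇒ L
n=25: can move to 24, which is L ⇒ W
n=26: moves to 25(W), 20(W), 18(W); every one is W ⇒ L

26: L, 7: W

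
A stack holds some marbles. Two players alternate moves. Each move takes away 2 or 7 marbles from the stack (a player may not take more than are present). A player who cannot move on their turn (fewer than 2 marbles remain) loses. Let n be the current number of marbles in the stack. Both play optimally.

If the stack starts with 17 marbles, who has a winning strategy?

The first player wins.

Positions with no move are L. A position that does have a move is losing for the player to move precisely when every available move leads to a winning position for the opponent. Fill in the labels:
n=0: no move → L
n=1: no move → L
n=2: reaches L-position 0 → W
n=3: reaches L-position 1 → W
n=4: only reaches 2(W), which is W → L
n=5: only reaches 3(W), which is W → L
n=6: reaches L-position 4 → W
n=7: reaches L-position 5 → W
n=8: reaches L-position 1 → W
n=9: only reaches 7(W), 2(W), all W → L
n=10: only reaches 8(W), 3(W), all W → L
n=11: reaches L-position 9 → W
n=12: reaches L-position 10 → W
n=13: only reaches 11(W), 6(W), all W → L
n=14: only reaches 12(W), 7(W), all W → L
n=15: reaches L-position 13 → W
n=16: reaches L-position 14 → W
n=17: reaches L-position 10 → W
From 17 the player to move can remove 7, leaving 10, reaching an L position.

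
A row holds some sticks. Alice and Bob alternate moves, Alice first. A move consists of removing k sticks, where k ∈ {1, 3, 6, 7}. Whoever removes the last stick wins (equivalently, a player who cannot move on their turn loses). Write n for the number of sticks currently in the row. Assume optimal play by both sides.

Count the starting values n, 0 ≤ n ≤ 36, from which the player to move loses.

10

Work bottom-up. With no move the player to move loses. Otherwise the position is W if at least one move leads to an L position for the opponent, and L if every move leads to a W.
n=0: no move → L
n=1: →0(L), so W
n=2: →1(W) only, which is W, so L
n=3: →2(L), so W
n=4: →3(W), 1(W) — all W, so L
n=5: →4(L), so W
n=6: →0(L), so W
n=7: →4(L), so W
n=8: →2(L), so W
n=9: →2(L), so W
n=10: →4(L), so W
n=11: →4(L), so W
n=12: →11(W), 9(W), 6(W), 5(W) — all W, so L
n=13: →12(L), so W
n=14: →13(W), 11(W), 8(W), 7(W) — all W, so L
n=15: →14(L), so W
n=16: →15(W), 13(W), 10(W), 9(W) — all W, so L
n=17: →16(L), so W
n=18: →12(L), so W
n=19: →16(L), so W
n=20: →14(L), so W
n=21: →14(L), so W
n=22: →16(L), so W
n=23: →16(L), so W
n=24: →23(W), 21(W), 18(W), 17(W) — all W, so L
n=25: →24(L), so W
n=26: →25(W), 23(W), 20(W), 19(W) — all W, so L
n=27: →26(L), so W
n=28: →27(W), 25(W), 22(W), 21(W) — all W, so L
n=29: →28(L), so W
n=30: →24(L), so W
n=31: →28(L), so W
n=32: →26(L), so W
n=33: →26(L), so W
n=34: →28(L), so W
n=35: →28(L), so W
n=36: →35(W), 33(W), 30(W), 29(W) — all W, so L
L entries with 0 ≤ n ≤ 36: n = 0, 2, 4, 12, 14, 16, 24, 26, 28, 36; that makes 10.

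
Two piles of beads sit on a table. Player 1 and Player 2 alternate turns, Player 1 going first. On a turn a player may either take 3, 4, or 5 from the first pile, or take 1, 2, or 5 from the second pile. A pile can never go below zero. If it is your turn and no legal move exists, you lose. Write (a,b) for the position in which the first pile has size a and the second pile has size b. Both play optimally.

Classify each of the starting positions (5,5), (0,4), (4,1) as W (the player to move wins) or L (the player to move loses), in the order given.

Label each position W (a win for the player to move) or L (a loss). A position with no legal move is L; any other position is W exactly when some move reaches an L, and L when every move reaches a W.
No move ever increases a pile, so every position that can arise here has a ≤ 5 and b ≤ 5; it is enough to label the cells with 0 ≤ a ≤ 5 and 0 ≤ b ≤ 5.
Every move lowers a or b (never raises either), so fill the grid row by row in increasing a, and left to right within a row: each cell's successors are then already labelled.
      b=0  b=1  b=2  b=3  b=4  b=5
a=0:    L    W    W    L    W    W
a=1:    L    W    W    L    W    W
a=2:    L    W    W    L    W    W
a=3:    W    L    W    W    L    W
a=4:    W    L    W    W    L    W
a=5:    W    L    W    W    L    W
Cells with no legal move (terminal, hence L): (0,0), (1,0), (2,0).
The remaining L cells, each justified by listing all of its moves:
(0,3): moves to (0,2)(W), (0,1)(W); every one is W ⇒ L
(1,3): moves to (1,2)(W), (1,1)(W); every one is W ⇒ L
(2,3): moves to (2,2)(W), (2,1)(W); every one is W ⇒ L
(3,1): moves to (0,1)(W), (3,0)(W); every one is W ⇒ L
(3,4): moves to (0,4)(W), (3,3)(W), (3,2)(W); every one is W ⇒ L
(4,1): moves to (1,1)(W), (0,1)(W), (4,0)(W); every one is W ⇒ L
(4,4): moves to (1,4)(W), (0,4)(W), (4,3)(W), (4,2)(W); every one is W ⇒ L
(5,1): moves to (2,1)(W), (1,1)(W), (0,1)(W), (5,0)(W); every one is W ⇒ L
(5,4): moves to (2,4)(W), (1,4)(W), (0,4)(W), (5,3)(W), (5,2)(W); every one is W ⇒ L
Every other cell has at least one move into one of the L cells above, so it is W.
(5,5): the move to (5,4) reaches an L cell, so W
(0,4): the move to (0,3) reaches an L cell, so W
(4,1): one of the L cells justified above, so L

(5,5): W, (0,4): W, (4,1): L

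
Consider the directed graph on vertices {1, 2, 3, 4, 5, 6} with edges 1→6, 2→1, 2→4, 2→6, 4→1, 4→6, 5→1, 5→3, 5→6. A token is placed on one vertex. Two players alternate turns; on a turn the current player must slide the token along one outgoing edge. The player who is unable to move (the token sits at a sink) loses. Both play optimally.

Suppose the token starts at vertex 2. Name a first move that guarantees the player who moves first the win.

Move to 6.

Compute win/loss labels from the base case upward. A position with no move is L. Any other position is W if it can reach an L in one move, else L.
Every edge goes from a vertex to one that appears earlier in the order 3, 6, 1, 4, 5, 2, so processing vertices in that order labels each vertex after all of its successors.
3: no outgoing edge → L
6: no outgoing edge → L
1: can move to 6, which is L ⇒ W
4: can move to 6, which is L ⇒ W
5: can move to 6, which is L ⇒ W
2: can move to 6, which is L ⇒ W
From 2, the L positions reachable in one move are: 6.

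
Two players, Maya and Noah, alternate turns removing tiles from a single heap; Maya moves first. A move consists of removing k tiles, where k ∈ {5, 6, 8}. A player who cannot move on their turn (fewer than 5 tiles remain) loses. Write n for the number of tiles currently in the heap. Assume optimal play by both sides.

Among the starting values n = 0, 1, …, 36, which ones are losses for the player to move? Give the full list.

0, 1, 2, 3, 4, 13, 14, 15, 16, 17, 26, 27, 28, 29, 30

Classify positions by backward induction: terminal positions (no move available) are L. From any other position, the mover wins iff some move reaches an L.
n=0: no move → L
n=1: no move → L
n=2: no move → L
n=3: no move → L
n=4: no move → L
n=5: W (go to 0, an L position)
n=6: W (go to 1, an L position)
n=7: W (go to 2, an L position)
n=8: W (go to 3, an L position)
n=9: W (go to 4, an L position)
n=10: W (go to 4, an L position)
n=11: W (go to 3, an L position)
n=12: W (go to 4, an L position)
n=13: L (options 8(W), 7(W), 5(W) are all W)
n=14: L (options 9(W), 8(W), 6(W) are all W)
n=15: L (options 10(W), 9(W), 7(W) are all W)
n=16: L (options 11(W), 10(W), 8(W) are all W)
n=17: L (options 12(W), 11(W), 9(W) are all W)
n=18: W (go to 13, an L position)
n=19: W (go to 14, an L position)
n=20: W (go to 15, an L position)
n=21: W (go to 16, an L position)
n=22: W (go to 17, an L position)
n=23: W (go to 17, an L position)
n=24: W (go to 16, an L position)
n=25: W (go to 17, an L position)
n=26: L (options 21(W), 20(W), 18(W) are all W)
n=27: L (options 22(W), 21(W), 19(W) are all W)
n=28: L (options 23(W), 22(W), 20(W) are all W)
n=29: L (options 24(W), 23(W), 21(W) are all W)
n=30: L (options 25(W), 24(W), 22(W) are all W)
n=31: W (go to 26, an L position)
n=32: W (go to 27, an L position)
n=33: W (go to 28, an L position)
n=34: W (go to 29, an L position)
n=35: W (go to 30, an L position)
n=36: W (go to 30, an L position)
Reading off the rows marked L gives the requested list; there are 15 such values of n.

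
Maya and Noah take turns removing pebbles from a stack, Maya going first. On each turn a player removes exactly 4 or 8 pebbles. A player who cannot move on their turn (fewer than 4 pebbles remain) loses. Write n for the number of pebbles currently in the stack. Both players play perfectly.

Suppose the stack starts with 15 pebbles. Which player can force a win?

Classify positions by backward induction: terminal positions (no move available) are L. From any other position, the mover wins iff some move reaches an L.
n=0: no move → L
n=1: no move → L
n=2: no move → L
n=3: no move → L
n=4: →0(L), so W
n=5: →1(L), so W
n=6: →2(L), so W
n=7: →3(L), so W
n=8: →0(L), so W
n=9: →1(L), so W
n=10: →2(L), so W
n=11: →3(L), so W
n=12: →8(W), 4(W) — all W, so L
n=13: →9(W), 5(W) — all W, so L
n=14: →10(W), 6(W) — all W, so L
n=15: →11(W), 7(W) — all W, so L
Every move from 15 reaches a W position, so the mover loses.

Noah wins.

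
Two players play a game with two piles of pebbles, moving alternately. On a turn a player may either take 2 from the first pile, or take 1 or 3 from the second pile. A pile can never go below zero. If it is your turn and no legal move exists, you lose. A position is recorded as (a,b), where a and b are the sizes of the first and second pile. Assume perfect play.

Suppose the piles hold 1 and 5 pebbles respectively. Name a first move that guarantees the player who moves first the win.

Move to (1,4).

Build the W/L table. Terminal = L. A non-terminal position is W if it has a move to some L; otherwise it is L.
No move ever increases a pile, so every position that can arise here has a ≤ 1 and b ≤ 5; it is enough to label the cells with 0 ≤ a ≤ 1 and 0 ≤ b ≤ 5.
Every move lowers a or b (never raises either), so fill the grid row by row in increasing a, and left to right within a row: each cell's successors are then already labelled.
      b=0  b=1  b=2  b=3  b=4  b=5
a=0:    L    W    L    W    L    W
a=1:    L    W    L    W    L    W
Cells with no legal move (terminal, hence L): (0,0), (1,0).
The remaining L cells, each justified by listing all of its moves:
(0,2): only reaches (0,1)(W), which is W → L
(0,4): only reaches (0,3)(W), (0,1)(W), all W → L
(1,2): only reaches (1,1)(W), which is W → L
(1,4): only reaches (1,3)(W), (1,1)(W), all W → L
Every other cell has at least one move into one of the L cells above, so it is W.
From (1,5), the L positions reachable in one move are: (1,4), (1,2). Any move reaching one of these is winning.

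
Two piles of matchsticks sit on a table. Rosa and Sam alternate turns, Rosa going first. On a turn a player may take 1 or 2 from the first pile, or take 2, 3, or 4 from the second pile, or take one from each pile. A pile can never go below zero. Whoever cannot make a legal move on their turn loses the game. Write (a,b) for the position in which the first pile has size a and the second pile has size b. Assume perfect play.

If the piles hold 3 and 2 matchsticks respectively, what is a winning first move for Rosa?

Label each position W (a win for the player to move) or L (a loss). A position with no legal move is L; any other position is W exactly when some move reaches an L, and L when every move reaches a W.
No move ever increases a pile, so every position that can arise here has a ≤ 3 and b ≤ 2; it is enough to label the cells with 0 ≤ a ≤ 3 and 0 ≤ b ≤ 2.
Every move lowers a or b (never raises either), so fill the grid row by row in increasing a, and left to right within a row: each cell's successors are then already labelled.
      b=0  b=1  b=2
a=0:    L    L    W
a=1:    W    W    W
a=2:    W    W    L
a=3:    L    L    W
Cells with no legal move (terminal, hence L): (0,0), (0,1).
The remaining L cells, each justified by listing all of its moves:
(2,2): moves to (1,2)(W), (0,2)(W), (2,0)(W), (1,1)(W); every one is W ⇒ L
(3,0): moves to (2,0)(W), (1,0)(W); every one is W ⇒ L
(3,1): moves to (2,1)(W), (1,1)(W), (2,0)(W); every one is W ⇒ L
Every other cell has at least one move into one of the L cells above, so it is W.
From (3,2), the L positions reachable in one move are: (2,2), (3,0). Any move reaching one of these is winning.

Move to (2,2).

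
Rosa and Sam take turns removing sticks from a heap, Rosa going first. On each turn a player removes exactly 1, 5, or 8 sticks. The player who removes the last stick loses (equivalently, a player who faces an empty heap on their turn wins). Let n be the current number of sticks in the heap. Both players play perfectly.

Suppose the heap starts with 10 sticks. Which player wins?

Rosa wins.

Label each position W (a win for the player to move) or L (a loss). A position with no legal move is W; any other position is W exactly when some move reaches an L, and L when every move reaches a W.
n=0: no move; the opponent has just taken the last stick and therefore loses → W
n=1: only reaches 0(W), which is W → L
n=2: reaches L-position 1 → W
n=3: only reaches 2(W), which is W → L
n=4: reaches L-position 3 → W
n=5: only reaches 4(W), 0(W), all W → L
n=6: reaches L-position 5 → W
n=7: only reaches 6(W), 2(W), all W → L
n=8: reaches L-position 7 → W
n=9: reaches L-position 1 → W
n=10: reaches L-position 5 → W
From 10 Rosa can remove 5, leaving 5, reaching an L position.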